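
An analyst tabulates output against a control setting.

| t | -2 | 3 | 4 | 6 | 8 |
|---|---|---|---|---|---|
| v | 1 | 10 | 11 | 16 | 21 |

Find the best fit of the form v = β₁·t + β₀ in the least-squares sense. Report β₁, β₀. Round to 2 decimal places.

Sums needed: Σt·t = 129, Σt = 19, Σ1 = 5.
For Xᵀv: Σt·v = 336, Σv = 59.
Normal equations: [[129, 19]; [19, 5]]·[β₁, β₀]ᵀ = [336, 59]ᵀ.
Determinant 129·5 − 19² = 284.
β₁ = (336·5 − 19·59)/284 = 559/284; β₀ = (129·59 − 19·336)/284 = 1227/284.

β₁ = 1.97, β₀ = 4.32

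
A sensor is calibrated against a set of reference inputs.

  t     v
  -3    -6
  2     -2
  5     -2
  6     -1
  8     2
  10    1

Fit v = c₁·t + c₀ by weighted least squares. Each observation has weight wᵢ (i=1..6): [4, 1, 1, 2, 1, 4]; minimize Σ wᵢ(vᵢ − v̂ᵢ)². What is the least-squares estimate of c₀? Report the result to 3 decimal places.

Forming XᵀWX = [[601, 55]; [55, 13]] and XᵀWv = [102, -24]ᵀ gives XᵀWX·[c₁, c₀]ᵀ = XᵀWv.
Eliminating c₀: 13·(row 1) − 55·(row 2) gives 4788·c₁ = 13·102 − 55·(-24) = 2646, so c₁ = 21/38.
Then c₀ = ((-24) − 55·(21/38))/13 = -159/38.

c₀ = -4.184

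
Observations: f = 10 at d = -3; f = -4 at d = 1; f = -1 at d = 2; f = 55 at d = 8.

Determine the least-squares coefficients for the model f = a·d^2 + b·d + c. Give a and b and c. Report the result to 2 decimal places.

Compute the Gram sums: Σd^2·d^2 = 4194, Σd^2·d = 494, Σd^2 = 78, Σd·d = 78, Σd = 8, Σ1 = 4.
Moment sums: Σd^2·f = 3602, Σd·f = 404, Σf = 60.
Row-reducing yields a = 27396/25741, b = -31442/25741, c = -85223/25741.

a = 1.06, b = -1.22, c = -3.31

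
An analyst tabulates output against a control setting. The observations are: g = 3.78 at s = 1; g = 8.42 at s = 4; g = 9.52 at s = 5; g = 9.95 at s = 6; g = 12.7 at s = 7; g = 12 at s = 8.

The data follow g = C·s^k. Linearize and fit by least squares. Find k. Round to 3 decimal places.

k = 0.575

With ln gᵢ as the transformed response and ln sᵢ as the regressor:
Σln s = 8.8128, Σ(ln s)² = 15.8331, Σln g = 13.0378, Σln s·ln g = 20.8100.
Equations: 15.8331·k + 8.8128·ln C = 20.8100;  8.8128·k + 6·ln C = 13.0378.
Solving (det = 17.3327): k = 0.57463, ln C = 1.32895.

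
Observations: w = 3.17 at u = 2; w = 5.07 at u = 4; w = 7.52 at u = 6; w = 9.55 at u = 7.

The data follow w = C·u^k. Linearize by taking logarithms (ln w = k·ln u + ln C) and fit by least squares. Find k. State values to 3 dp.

k = 0.853

With ln wᵢ as the transformed response and ln uᵢ as the regressor:
Σln u = 5.8171, Σ(ln u)² = 9.3992, Σln w = 7.0512, Σln u·ln w = 11.0562.
Equations: 9.3992·k + 5.8171·ln C = 11.0562;  5.8171·k + 4·ln C = 7.0512.
Solving (det = 3.7582): k = 0.85338, ln C = 0.52175.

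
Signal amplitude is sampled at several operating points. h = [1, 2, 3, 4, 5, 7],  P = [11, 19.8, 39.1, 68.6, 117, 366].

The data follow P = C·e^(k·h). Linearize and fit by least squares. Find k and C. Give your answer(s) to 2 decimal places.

Linearized form: ln P = k·h + ln C. From the 6 transformed points,
AᵀA = [[104.0000, 22.0000]; [22.0000, 6]], rhs = [101.4101, 23.9428]ᵀ  (here Σh = 22.0000, Σ(h)² = 104.0000, Σln P = 23.9428, Σh·ln P = 101.4101).
Δ = 104.0000·6 − (22.0000)² = 140.0000; k = (101.4101·6 − 22.0000·23.9428)/140.0000 = 0.58371, ln C = (104.0000·23.9428 − 22.0000·101.4101)/140.0000 = 1.85021, so C = exp(1.85021) = 6.36113.

k = 0.58, C = 6.36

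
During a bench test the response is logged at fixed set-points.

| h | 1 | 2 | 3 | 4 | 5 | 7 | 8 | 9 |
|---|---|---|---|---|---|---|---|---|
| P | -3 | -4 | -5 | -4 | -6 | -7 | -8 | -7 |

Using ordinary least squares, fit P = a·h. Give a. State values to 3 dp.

a = -0.996

Entries of AᵀA: Σh·h = 249.
Right-hand side: Σh·P = -248.
Normal equations: [[249]]·[a]ᵀ = [-248]ᵀ.
a = (-248)/249 = -0.995984.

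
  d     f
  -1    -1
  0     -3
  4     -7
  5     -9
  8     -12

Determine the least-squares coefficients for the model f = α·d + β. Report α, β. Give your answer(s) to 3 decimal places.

α = -1.197, β = -2.569

The normal equations are: 106·α + 16·β = -168;  16·α + 5·β = -32.
(Σd·d = 106, Σd = 16, Σ1 = 5, Σd·f = -168, Σf = -32.)
Eliminating β: 5·(row 1) − 16·(row 2) gives 274·α = 5·(-168) − 16·(-32) = -328, so α = -164/137.
Then β = ((-32) − 16·(-164/137))/5 = -352/137.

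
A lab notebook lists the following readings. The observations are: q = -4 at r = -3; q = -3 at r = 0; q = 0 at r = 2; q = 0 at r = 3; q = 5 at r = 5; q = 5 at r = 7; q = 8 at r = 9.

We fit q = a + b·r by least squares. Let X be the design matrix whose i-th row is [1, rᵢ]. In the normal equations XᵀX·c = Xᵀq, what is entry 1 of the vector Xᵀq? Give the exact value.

11

Entry 1 ↔ basis 1, so (Xᵀq)_{1} = Σᵢ qᵢ = (1)·(-4) + (1)·(-3) + (1)·(0) + (1)·(0) + (1)·(5) + (1)·(5) + (1)·(8) = 11.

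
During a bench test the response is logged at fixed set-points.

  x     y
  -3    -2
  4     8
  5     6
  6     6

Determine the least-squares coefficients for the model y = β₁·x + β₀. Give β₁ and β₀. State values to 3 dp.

β₁ = 1.000, β₀ = 1.500

Setting ∂/∂β₁ … = 0 gives: 86·β₁ + 12·β₀ = 104;  12·β₁ + 4·β₀ = 18.
(Σx·x = 86, Σx = 12, Σ1 = 4, Σx·y = 104, Σy = 18.)
Δ = 86·4 − 12² = 200.
β₁ = (104·4 − 12·18)/200 = 1; β₀ = (86·18 − 12·104)/200 = 3/2.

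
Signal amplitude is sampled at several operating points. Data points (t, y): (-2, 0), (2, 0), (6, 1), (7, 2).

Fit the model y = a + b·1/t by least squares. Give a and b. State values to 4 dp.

XᵀX·[a, b]ᵀ = Xᵀy reads: 4·a + (13/42)·b = 3;  (13/42)·a + (967/1764)·b = 19/42.
Determinant 4·(967/1764) − (13/42)² = 411/196.
a = (3·(967/1764) − (13/42)·(19/42))/(411/196) = 2654/3699; b = (4·(19/42) − (13/42)·3)/(411/196) = 518/1233.

a = 0.7175, b = 0.4201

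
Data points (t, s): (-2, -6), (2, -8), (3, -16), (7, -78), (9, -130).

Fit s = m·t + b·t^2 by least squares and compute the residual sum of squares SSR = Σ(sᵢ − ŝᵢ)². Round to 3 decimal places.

SSR = 3.131

Forming MᵀM = [[147, 1099]; [1099, 9075]] and Mᵀs = [-1768, -14552]ᵀ gives MᵀM·[m, b]ᵀ = Mᵀs.
Δ = 147·9075 − 1099² = 126224.
m = ((-1768)·9075 − 1099·(-14552))/126224 = -3247/7889; b = (147·(-14552) − 1099·(-1768))/126224 = -1751/1127.
Residuals: -4800/7889, -330/343, -6170/7889, 1140/1127, -3530/7889; SSR = 24700/7889.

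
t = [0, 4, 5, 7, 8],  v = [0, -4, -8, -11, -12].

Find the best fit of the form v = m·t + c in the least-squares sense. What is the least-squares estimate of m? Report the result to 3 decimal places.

m = -1.572

The normal equations are: 154·m + 24·c = -229;  24·m + 5·c = -35.
Δ = 154·5 − 24² = 194.
m = ((-229)·5 − 24·(-35))/194 = -305/194; c = (154·(-35) − 24·(-229))/194 = 53/97.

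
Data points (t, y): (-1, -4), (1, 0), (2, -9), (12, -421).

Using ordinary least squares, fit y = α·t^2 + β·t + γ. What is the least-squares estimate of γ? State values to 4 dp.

γ = 0.7767

Sums needed: Σt^2·t^2 = 20754, Σt^2·t = 1736, Σt^2 = 150, Σt·t = 150, Σt = 14, Σ1 = 4.
Right-hand side: Σt^2·y = -60664, Σt·y = -5066, Σy = -434.
So XᵀX·[α, β, γ]ᵀ = Xᵀy: [[20754, 1736, 150]; [1736, 150, 14]; [150, 14, 4]]·[α, β, γ]ᵀ = [-60664, -5066, -434]ᵀ.
Row-reducing yields α = -46968/15377, β = 23129/15377, γ = 11944/15377.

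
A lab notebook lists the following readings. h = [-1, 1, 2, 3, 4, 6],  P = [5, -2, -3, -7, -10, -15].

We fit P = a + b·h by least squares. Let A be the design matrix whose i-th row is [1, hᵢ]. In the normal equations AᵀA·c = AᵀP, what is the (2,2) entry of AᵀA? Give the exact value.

67

Row 2 ↔ basis h, column 2 ↔ basis h, so (AᵀA)_{2,2} = Σᵢ (h)·(h) = (-1)·(-1) + (1)·(1) + (2)·(2) + (3)·(3) + (4)·(4) + (6)·(6) = 67.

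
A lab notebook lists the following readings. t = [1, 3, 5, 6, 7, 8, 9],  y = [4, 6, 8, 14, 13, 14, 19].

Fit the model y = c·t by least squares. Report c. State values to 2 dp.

c = 1.96

Sums needed: Σt·t = 265.
For Xᵀy: Σt·y = 520.
Normal equations: [[265]]·[c]ᵀ = [520]ᵀ.
c = 520/265 = 1.96226.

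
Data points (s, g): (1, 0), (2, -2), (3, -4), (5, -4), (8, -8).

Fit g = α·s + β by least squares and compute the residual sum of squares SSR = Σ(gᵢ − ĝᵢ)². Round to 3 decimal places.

SSR = 2.779

The normal equations are: 103·α + 19·β = -100;  19·α + 5·β = -18.
(Σs·s = 103, Σs = 19, Σ1 = 5, Σs·g = -100, Σg = -18.)
Δ = 103·5 − 19² = 154.
α = ((-100)·5 − 19·(-18))/154 = -79/77; β = (103·(-18) − 19·(-100))/154 = 23/77.
Residuals: 8/11, -19/77, -94/77, 64/77, -1/11; SSR = 214/77.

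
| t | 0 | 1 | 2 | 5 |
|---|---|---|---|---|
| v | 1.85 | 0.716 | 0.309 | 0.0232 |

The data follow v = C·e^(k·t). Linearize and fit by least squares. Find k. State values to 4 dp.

Let Y = ln v. Fitting Y = k·t + ln C by least squares:
Σt = 8.0000, Σ(t)² = 30.0000, Σln v = -4.6569, Σt·ln v = -21.5009.
Equations: 30.0000·k + 8.0000·ln C = -21.5009;  8.0000·k + 4·ln C = -4.6569.
Δ = 30.0000·4 − (8.0000)² = 56.0000; k = (-21.5009·4 − 8.0000·-4.6569)/56.0000 = -0.87051, ln C = (30.0000·-4.6569 − 8.0000·-21.5009)/56.0000 = 0.57679.

k = -0.8705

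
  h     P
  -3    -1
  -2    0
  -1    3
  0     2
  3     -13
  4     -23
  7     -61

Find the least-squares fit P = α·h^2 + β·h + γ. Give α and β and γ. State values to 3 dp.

α = -0.999, β = -1.961, γ = 1.511

With design matrix A, AᵀA = [[2836, 398, 88]; [398, 88, 8]; [88, 8, 7]] and AᵀP = [-3480, -558, -93]ᵀ.
Inverting the 3×3 Gram matrix, [α, β, γ]ᵀ = [-3103/3107, -6094/3107, 4695/3107]ᵀ.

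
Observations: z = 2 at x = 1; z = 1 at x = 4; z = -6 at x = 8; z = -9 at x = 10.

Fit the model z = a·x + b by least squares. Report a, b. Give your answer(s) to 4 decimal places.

Entries of MᵀM: Σx·x = 181, Σx = 23, Σ1 = 4.
Right-hand side: Σx·z = -132, Σz = -12.
det = 181·4 − 23² = 195.
a = ((-132)·4 − 23·(-12))/195 = -84/65; b = (181·(-12) − 23·(-132))/195 = 288/65.

a = -1.2923, b = 4.4308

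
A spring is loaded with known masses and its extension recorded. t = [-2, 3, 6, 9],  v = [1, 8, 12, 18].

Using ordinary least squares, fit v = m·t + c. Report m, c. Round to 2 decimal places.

Setting ∂/∂m … = 0 gives: 130·m + 16·c = 256;  16·m + 4·c = 39.
(Σt·t = 130, Σt = 16, Σ1 = 4, Σt·v = 256, Σv = 39.)
Δ = 130·4 − 16² = 264.
m = (256·4 − 16·39)/264 = 50/33; c = (130·39 − 16·256)/264 = 487/132.

m = 1.52, c = 3.69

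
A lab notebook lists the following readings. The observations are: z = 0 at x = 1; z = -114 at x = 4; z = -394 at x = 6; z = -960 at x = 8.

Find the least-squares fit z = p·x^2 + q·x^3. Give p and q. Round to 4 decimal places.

AᵀA·[p, q]ᵀ = Aᵀz reads: 5649·p + 41569·q = -77448;  41569·p + 312897·q = -583920.
(Σx^2·x^2 = 5649, Σx^2·x^3 = 41569, Σx^3·x^3 = 312897, Σx^2·z = -77448, Σx^3·z = -583920.)
Δ = 5649·312897 − 41569² = 39573392.
p = ((-77448)·312897 − 41569·(-583920))/39573392 = 4965453/4946674; q = (5649·(-583920) − 41569·(-77448))/39573392 = -9891021/4946674.

p = 1.0038, q = -1.9995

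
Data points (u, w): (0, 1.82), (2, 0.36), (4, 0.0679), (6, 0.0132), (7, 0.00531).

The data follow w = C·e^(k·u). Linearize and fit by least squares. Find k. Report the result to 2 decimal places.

k = -0.83

Linearized form: ln w = k·u + ln C. From the 5 transformed points,
Σu = 19.0000, Σ(u)² = 105.0000, Σln w = -12.6782, Σu·ln w = -75.4346.
Equations: 105.0000·k + 19.0000·ln C = -75.4346;  19.0000·k + 5·ln C = -12.6782.
Δ = 105.0000·5 − (19.0000)² = 164.0000; k = (-75.4346·5 − 19.0000·-12.6782)/164.0000 = -0.83101, ln C = (105.0000·-12.6782 − 19.0000·-75.4346)/164.0000 = 0.62221.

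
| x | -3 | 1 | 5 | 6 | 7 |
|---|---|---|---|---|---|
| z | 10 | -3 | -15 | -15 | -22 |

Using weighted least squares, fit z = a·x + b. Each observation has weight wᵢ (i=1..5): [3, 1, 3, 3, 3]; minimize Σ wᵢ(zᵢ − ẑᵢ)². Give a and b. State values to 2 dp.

The normal system AᵀWA·[a, b]ᵀ = AᵀWz is [[358, 46]; [46, 13]]·[a, b]ᵀ = [-1050, -129]ᵀ.
Δ = 358·13 − 46² = 2538.
a = ((-1050)·13 − 46·(-129))/2538 = -1286/423; b = (358·(-129) − 46·(-1050))/2538 = 353/423.

a = -3.04, b = 0.83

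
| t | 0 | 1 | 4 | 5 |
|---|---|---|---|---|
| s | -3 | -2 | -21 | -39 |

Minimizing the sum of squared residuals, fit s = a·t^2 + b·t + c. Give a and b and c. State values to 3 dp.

The normal equations are: 882·a + 190·b + 42·c = -1313;  190·a + 42·b + 10·c = -281;  42·a + 10·b + 4·c = -65.
Solving the 3×3 system (Gaussian elimination) gives a = -19/8, b = 667/136, c = -243/68.

a = -2.375, b = 4.904, c = -3.574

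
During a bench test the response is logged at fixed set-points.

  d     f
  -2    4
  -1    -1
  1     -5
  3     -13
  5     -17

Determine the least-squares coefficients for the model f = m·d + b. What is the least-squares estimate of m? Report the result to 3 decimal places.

m = -2.976

The normal system MᵀM·[m, b]ᵀ = Mᵀf is [[40, 6]; [6, 5]]·[m, b]ᵀ = [-136, -32]ᵀ.
Δ = 40·5 − 6² = 164.
m = ((-136)·5 − 6·(-32))/164 = -122/41; b = (40·(-32) − 6·(-136))/164 = -116/41.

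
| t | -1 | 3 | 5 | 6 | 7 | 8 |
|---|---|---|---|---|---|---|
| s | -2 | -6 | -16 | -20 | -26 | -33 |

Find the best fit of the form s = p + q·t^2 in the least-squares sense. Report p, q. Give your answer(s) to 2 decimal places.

Entries of MᵀM: Σ1 = 6, Σt^2 = 184, Σt^2·t^2 = 8500.
Moment sums: Σs = -103, Σt^2·s = -4562.
So MᵀM·[p, q]ᵀ = Mᵀs: [[6, 184]; [184, 8500]]·[p, q]ᵀ = [-103, -4562]ᵀ.
Determinant 6·8500 − 184² = 17144.
p = ((-103)·8500 − 184·(-4562))/17144 = -9023/4286; q = (6·(-4562) − 184·(-103))/17144 = -2105/4286.

p = -2.11, q = -0.49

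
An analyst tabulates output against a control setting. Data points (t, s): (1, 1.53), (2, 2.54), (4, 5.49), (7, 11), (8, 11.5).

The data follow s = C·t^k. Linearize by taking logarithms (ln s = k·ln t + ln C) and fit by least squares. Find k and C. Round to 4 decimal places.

k = 1.0151, C = 1.4060

Let Y = ln s. Fitting Y = k·ln t + ln C by least squares:
XᵀX = [[10.5129, 6.1048]; [6.1048, 5]], rhs = [12.7517, 7.9006]ᵀ  (here Σln t = 6.1048, Σ(ln t)² = 10.5129, Σln s = 7.9006, Σln t·ln s = 12.7517).
Solving (det = 15.2960): k = 1.01509, ln C = 0.34073, so C = exp(0.34073) = 1.40598.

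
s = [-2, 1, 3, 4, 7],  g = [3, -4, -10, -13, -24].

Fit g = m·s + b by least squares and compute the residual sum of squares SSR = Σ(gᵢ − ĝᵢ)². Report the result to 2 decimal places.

From the data, Σs·s = 79, Σs = 13, Σ1 = 5.
And Σs·g = -260, Σg = -48.
MᵀM·[m, b]ᵀ = Mᵀg becomes [[79, 13]; [13, 5]]·[m, b]ᵀ = [-260, -48]ᵀ.
det = 79·5 − 13² = 226.
m = ((-260)·5 − 13·(-48))/226 = -338/113; b = (79·(-48) − 13·(-260))/226 = -206/113.
Residuals: -131/113, 92/113, 90/113, 89/113, -140/113; SSR = 542/113.

SSR = 4.80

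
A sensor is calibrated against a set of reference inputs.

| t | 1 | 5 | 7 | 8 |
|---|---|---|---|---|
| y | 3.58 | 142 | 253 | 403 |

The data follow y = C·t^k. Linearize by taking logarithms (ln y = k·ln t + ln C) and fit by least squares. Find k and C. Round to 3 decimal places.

k = 2.242, C = 3.607

Taking logs, ln y = k·ln t + ln C, so regress ln y on ln t.
Sums: Σln t = 5.6348, Σ(ln t)² = 10.7009, Σln y = 17.7635, Σln t·ln y = 31.2180.
Normal system: [[10.7009, 5.6348]; [5.6348, 4]]·[k, ln C]ᵀ = [31.2180, 17.7635]ᵀ.
Solving (det = 11.0529): k = 2.24180, ln C = 1.28286, so C = exp(1.28286) = 3.60693.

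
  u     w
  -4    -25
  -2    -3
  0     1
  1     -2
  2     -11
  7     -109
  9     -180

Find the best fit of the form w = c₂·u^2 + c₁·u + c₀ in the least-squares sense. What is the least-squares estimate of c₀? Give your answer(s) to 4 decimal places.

c₀ = 1.3897

MᵀM·[c₂, c₁, c₀]ᵀ = Mᵀw reads: 9251·c₂ + 1009·c₁ + 155·c₀ = -20379;  1009·c₂ + 155·c₁ + 13·c₀ = -2301;  155·c₂ + 13·c₁ + 7·c₀ = -329.
(Σu^2·u^2 = 9251, Σu^2·u = 1009, Σu^2 = 155, Σu·u = 155, Σu = 13, Σ1 = 7, Σu^2·w = -20379, Σu·w = -2301, Σw = -329.)
Inverting the 3×3 Gram matrix, [c₂, c₁, c₀]ᵀ = [-20613/10058, -16301/10058, 6989/5029]ᵀ.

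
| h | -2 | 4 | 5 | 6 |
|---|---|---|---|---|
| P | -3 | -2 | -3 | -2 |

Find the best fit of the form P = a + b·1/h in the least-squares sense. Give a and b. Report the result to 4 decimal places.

a = -2.5277, b = 0.9508

Forming MᵀM = [[4, 7/60]; [7/60, 1369/3600]] and MᵀP = [-10, 1/15]ᵀ gives MᵀM·[a, b]ᵀ = MᵀP.
Eliminating b: (1369/3600)·(row 1) − (7/60)·(row 2) gives (603/400)·a = (1369/3600)·(-10) − (7/60)·(1/15) = -6859/1800, so a = -13718/5427.
Then b = ((1/15) − (7/60)·(-13718/5427))/(1369/3600) = 1720/1809.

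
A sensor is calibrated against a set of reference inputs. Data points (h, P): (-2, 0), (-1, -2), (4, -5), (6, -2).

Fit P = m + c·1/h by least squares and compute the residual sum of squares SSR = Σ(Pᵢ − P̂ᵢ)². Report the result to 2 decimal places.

Forming AᵀA = [[4, -13/12]; [-13/12, 193/144]] and AᵀP = [-9, 5/12]ᵀ gives AᵀA·[m, c]ᵀ = AᵀP.
Determinant 4·(193/144) − (-13/12)² = 67/16.
m = ((-9)·(193/144) − (-13/12)·(5/12))/(67/16) = -1672/603; c = (4·(5/12) − (-13/12)·(-9))/(67/16) = -388/201.
Residuals: 1090/603, -698/603, -1052/603, 220/201; SSR = 5336/603.

SSR = 8.85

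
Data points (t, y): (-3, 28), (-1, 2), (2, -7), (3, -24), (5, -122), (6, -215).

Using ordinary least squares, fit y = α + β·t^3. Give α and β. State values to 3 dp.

Setting ∂/∂α … = 0 gives: 6·α + 348·β = -338;  348·α + 63804·β = -63152.
Δ = 6·63804 − 348² = 261720.
α = ((-338)·63804 − 348·(-63152))/261720 = 17131/10905; β = (6·(-63152) − 348·(-338))/261720 = -3629/3635.

α = 1.571, β = -0.998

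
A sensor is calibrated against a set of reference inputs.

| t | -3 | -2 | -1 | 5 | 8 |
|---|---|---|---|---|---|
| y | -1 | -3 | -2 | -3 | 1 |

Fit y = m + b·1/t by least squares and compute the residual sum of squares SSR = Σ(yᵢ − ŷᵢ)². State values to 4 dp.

SSR = 10.2714

Normal-equation sums: Σ1 = 5, Σ1/t = -181/120, Σ1/t·1/t = 20401/14400.
Right-hand side: Σy = -8, Σ1/t·y = 403/120.
Normal equations: [[5, -181/120]; [-181/120, 20401/14400]]·[m, b]ᵀ = [-8, 403/120]ᵀ.
Determinant 5·(20401/14400) − (-181/120)² = 17311/3600.
m = ((-8)·(20401/14400) − (-181/120)·(403/120))/(17311/3600) = -12895/9892; b = (5·(403/120) − (-181/120)·(-8))/(17311/3600) = 2430/2473.
Residuals: 6243/9892, -11921/9892, 2831/9892, -18725/9892, 5393/2473; SSR = 101605/9892.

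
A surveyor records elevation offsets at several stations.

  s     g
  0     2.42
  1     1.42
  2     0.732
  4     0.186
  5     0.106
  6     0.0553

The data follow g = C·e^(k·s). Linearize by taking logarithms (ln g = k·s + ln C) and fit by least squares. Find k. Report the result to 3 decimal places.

k = -0.639

Linearized form: ln g = k·s + ln C. From the 6 transformed points,
Over the data: Σs = 18.0000, Σ(s)² = 82.0000, Σln g = -5.8989, Σs·ln g = -35.5928.
Normal system: [[82.0000, 18.0000]; [18.0000, 6]]·[k, ln C]ᵀ = [-35.5928, -5.8989]ᵀ.
Solving (det = 168.0000): k = -0.63915, ln C = 0.93431.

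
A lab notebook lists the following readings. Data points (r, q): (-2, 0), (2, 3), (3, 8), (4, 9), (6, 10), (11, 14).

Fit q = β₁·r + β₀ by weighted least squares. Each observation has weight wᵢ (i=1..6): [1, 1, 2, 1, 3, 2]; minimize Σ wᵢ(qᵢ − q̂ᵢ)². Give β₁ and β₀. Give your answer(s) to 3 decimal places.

The normal system MᵀWM·[β₁, β₀]ᵀ = MᵀWq is [[392, 50]; [50, 10]]·[β₁, β₀]ᵀ = [578, 86]ᵀ.
Eliminating β₀: 10·(row 1) − 50·(row 2) gives 1420·β₁ = 10·578 − 50·86 = 1480, so β₁ = 74/71.
Then β₀ = (86 − 50·(74/71))/10 = 1203/355.

β₁ = 1.042, β₀ = 3.389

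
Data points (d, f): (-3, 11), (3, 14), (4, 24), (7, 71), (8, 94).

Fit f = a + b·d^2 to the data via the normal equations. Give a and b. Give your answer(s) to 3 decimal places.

a = -0.422, b = 1.470

Normal-equation sums: Σ1 = 5, Σd^2 = 147, Σd^2·d^2 = 6915.
And Σf = 214, Σd^2·f = 10104.
MᵀM·[a, b]ᵀ = Mᵀf becomes [[5, 147]; [147, 6915]]·[a, b]ᵀ = [214, 10104]ᵀ.
Eliminating b: 6915·(row 1) − 147·(row 2) gives 12966·a = 6915·214 − 147·10104 = -5478, so a = -913/2161.
Then b = (10104 − 147·(-913/2161))/6915 = 3177/2161.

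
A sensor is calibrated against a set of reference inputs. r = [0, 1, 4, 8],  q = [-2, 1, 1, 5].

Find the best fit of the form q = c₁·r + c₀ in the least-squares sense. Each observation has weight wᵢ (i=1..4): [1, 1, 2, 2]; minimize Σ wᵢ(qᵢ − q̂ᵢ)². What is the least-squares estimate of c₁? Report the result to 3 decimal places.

c₁ = 0.760

Sums needed: Σwᵢ·r·r = 161, Σwᵢ·r = 25, Σwᵢ·1 = 6.
For XᵀWq: Σwᵢ·r·q = 89, Σwᵢ·q = 11.
Normal equations: [[161, 25]; [25, 6]]·[c₁, c₀]ᵀ = [89, 11]ᵀ.
Eliminating c₀: 6·(row 1) − 25·(row 2) gives 341·c₁ = 6·89 − 25·11 = 259, so c₁ = 259/341.
Then c₀ = (11 − 25·(259/341))/6 = -454/341.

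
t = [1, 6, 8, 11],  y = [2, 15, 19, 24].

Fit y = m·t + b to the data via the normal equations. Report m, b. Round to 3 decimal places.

From the data, Σt·t = 222, Σt = 26, Σ1 = 4.
Moment sums: Σt·y = 508, Σy = 60.
So MᵀM·[m, b]ᵀ = Mᵀy: [[222, 26]; [26, 4]]·[m, b]ᵀ = [508, 60]ᵀ.
det = 222·4 − 26² = 212.
m = (508·4 − 26·60)/212 = 118/53; b = (222·60 − 26·508)/212 = 28/53.

m = 2.226, b = 0.528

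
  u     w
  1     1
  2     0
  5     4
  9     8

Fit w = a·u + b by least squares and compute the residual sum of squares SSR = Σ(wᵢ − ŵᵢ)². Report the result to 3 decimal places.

SSR = 1.974

AᵀA·[a, b]ᵀ = Aᵀw reads: 111·a + 17·b = 93;  17·a + 4·b = 13.
Determinant 111·4 − 17² = 155.
a = (93·4 − 17·13)/155 = 151/155; b = (111·13 − 17·93)/155 = -138/155.
Residuals: 142/155, -164/155, 3/155, 19/155; SSR = 306/155.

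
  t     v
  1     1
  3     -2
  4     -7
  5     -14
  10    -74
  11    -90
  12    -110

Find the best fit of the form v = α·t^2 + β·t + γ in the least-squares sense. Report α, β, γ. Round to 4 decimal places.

α = -0.9089, β = 1.7052, γ = 0.5226

Setting ∂/∂α … = 0 gives: 46340·α + 4276·β + 416·γ = -34609;  4276·α + 416·β + 46·γ = -3153;  416·α + 46·β + 7·γ = -296.
(Σt^2·t^2 = 46340, Σt^2·t = 4276, Σt^2 = 416, Σt·t = 416, Σt = 46, Σ1 = 7, Σt^2·v = -34609, Σt·v = -3153, Σv = -296.)
Inverting the 3×3 Gram matrix, [α, β, γ]ᵀ = [-31651/34824, 59381/34824, 3033/5804]ᵀ.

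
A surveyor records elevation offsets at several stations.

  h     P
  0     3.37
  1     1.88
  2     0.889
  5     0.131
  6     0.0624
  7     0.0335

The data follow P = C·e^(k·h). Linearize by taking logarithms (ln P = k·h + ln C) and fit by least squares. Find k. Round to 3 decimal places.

With ln Pᵢ as the transformed response and hᵢ as the regressor:
Sums: Σh = 21.0000, Σ(h)² = 115.0000, Σln P = -6.4744, Σh·ln P = -50.1854.
Normal system: [[115.0000, 21.0000]; [21.0000, 6]]·[k, ln C]ᵀ = [-50.1854, -6.4744]ᵀ.
Slope k = (n·Σh·ln P − Σh·Σln P)/(n·Σ(h)² − (Σh)²) = (6·-50.1854 − 21.0000·-6.4744)/249.0000 = -0.66325; ln C = (Σln P − k·Σh)/n = 1.24231.

k = -0.663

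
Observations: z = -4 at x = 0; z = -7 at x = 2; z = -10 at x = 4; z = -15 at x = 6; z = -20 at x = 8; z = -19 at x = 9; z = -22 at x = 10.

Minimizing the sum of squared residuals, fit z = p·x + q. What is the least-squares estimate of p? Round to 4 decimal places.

Normal-equation sums: Σx·x = 301, Σx = 39, Σ1 = 7.
For Aᵀz: Σx·z = -695, Σz = -97.
AᵀA·[p, q]ᵀ = Aᵀz becomes [[301, 39]; [39, 7]]·[p, q]ᵀ = [-695, -97]ᵀ.
Δ = 301·7 − 39² = 586.
p = ((-695)·7 − 39·(-97))/586 = -541/293; q = (301·(-97) − 39·(-695))/586 = -1046/293.

p = -1.8464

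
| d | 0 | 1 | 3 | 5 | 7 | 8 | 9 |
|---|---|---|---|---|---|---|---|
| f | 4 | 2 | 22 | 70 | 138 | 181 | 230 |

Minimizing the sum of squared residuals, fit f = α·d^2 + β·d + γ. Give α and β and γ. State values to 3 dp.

With design matrix X, XᵀX = [[13765, 1737, 229]; [1737, 229, 33]; [229, 33, 7]] and Xᵀf = [38926, 4902, 647]ᵀ.
Row-reducing yields α = 265/87, β = -119/58, γ = 427/174.

α = 3.046, β = -2.052, γ = 2.454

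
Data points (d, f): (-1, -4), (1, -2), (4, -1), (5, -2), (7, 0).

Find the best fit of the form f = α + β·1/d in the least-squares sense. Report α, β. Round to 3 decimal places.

α = -1.940, β = 1.178

Normal-equation sums: Σ1 = 5, Σ1/d = 83/140, Σ1/d·1/d = 41609/19600.
Moment sums: Σf = -9, Σ1/d·f = 27/20.
AᵀA·[α, β]ᵀ = Aᵀf becomes [[5, 83/140]; [83/140, 41609/19600]]·[α, β]ᵀ = [-9, 27/20]ᵀ.
Determinant 5·(41609/19600) − (83/140)² = 50289/4900.
α = ((-9)·(41609/19600) − (83/140)·(27/20))/(50289/4900) = -32514/16763; β = (5·(27/20) − (83/140)·(-9))/(50289/4900) = 19740/16763.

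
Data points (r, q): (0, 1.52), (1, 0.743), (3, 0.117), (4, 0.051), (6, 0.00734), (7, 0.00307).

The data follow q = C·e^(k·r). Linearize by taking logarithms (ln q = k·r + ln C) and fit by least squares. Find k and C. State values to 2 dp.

k = -0.90, C = 1.69

Linearized form: ln q = k·r + ln C. From the 6 transformed points,
Σr = 21.0000, Σ(r)² = 111.0000, Σln q = -15.7004, Σr·ln q = -88.6266.
Equations: 111.0000·k + 21.0000·ln C = -88.6266;  21.0000·k + 6·ln C = -15.7004.
Δ = 111.0000·6 − (21.0000)² = 225.0000; k = (-88.6266·6 − 21.0000·-15.7004)/225.0000 = -0.89801, ln C = (111.0000·-15.7004 − 21.0000·-88.6266)/225.0000 = 0.52630, so C = exp(0.52630) = 1.69267.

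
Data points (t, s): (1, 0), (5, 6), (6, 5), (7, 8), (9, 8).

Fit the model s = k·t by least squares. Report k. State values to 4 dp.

k = 0.9792

Normal-equation sums: Σt·t = 192.
And Σt·s = 188.
MᵀM·[k]ᵀ = Mᵀs becomes [[192]]·[k]ᵀ = [188]ᵀ.
k = 188/192 = 0.979167.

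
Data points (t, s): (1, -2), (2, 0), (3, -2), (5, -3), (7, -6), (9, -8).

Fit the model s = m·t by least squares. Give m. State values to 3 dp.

m = -0.811

Normal-equation sums: Σt·t = 169.
And Σt·s = -137.
m = (-137)/169 = -0.810651.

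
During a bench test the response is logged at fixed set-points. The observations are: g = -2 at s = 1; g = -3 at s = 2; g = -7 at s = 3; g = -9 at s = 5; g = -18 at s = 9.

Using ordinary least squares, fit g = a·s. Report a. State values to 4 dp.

a = -1.9667

Sums needed: Σs·s = 120.
For Aᵀg: Σs·g = -236.
Hence a = -236 / 120 ≈ -1.96667.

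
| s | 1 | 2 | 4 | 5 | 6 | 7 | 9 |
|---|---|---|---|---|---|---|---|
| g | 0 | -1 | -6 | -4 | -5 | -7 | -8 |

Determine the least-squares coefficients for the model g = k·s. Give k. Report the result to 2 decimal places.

Forming XᵀX = [[212]] and Xᵀg = [-197]ᵀ gives XᵀX·[k]ᵀ = Xᵀg.
Hence k = -197 / 212 ≈ -0.929245.

k = -0.93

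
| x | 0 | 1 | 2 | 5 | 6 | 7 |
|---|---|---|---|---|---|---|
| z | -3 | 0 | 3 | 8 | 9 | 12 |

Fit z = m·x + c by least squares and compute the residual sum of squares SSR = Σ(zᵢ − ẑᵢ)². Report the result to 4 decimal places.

AᵀA·[m, c]ᵀ = Aᵀz reads: 115·m + 21·c = 184;  21·m + 6·c = 29.
Eliminating c: 6·(row 1) − 21·(row 2) gives 249·m = 6·184 − 21·29 = 495, so m = 165/83.
Then c = (29 − 21·(165/83))/6 = -529/249.
Residuals: -218/249, 34/249, 286/249, 46/249, -200/249, 52/249; SSR = 704/249.

SSR = 2.8273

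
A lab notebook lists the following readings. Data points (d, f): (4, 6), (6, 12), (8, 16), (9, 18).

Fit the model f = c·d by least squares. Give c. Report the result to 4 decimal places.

c = 1.9594

Sums needed: Σd·d = 197.
And Σd·f = 386.
c = 386/197 = 1.95939.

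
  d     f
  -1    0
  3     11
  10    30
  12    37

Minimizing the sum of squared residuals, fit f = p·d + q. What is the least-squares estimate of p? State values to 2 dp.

p = 2.81

The normal system XᵀX·[p, q]ᵀ = Xᵀf is [[254, 24]; [24, 4]]·[p, q]ᵀ = [777, 78]ᵀ.
Δ = 254·4 − 24² = 440.
p = (777·4 − 24·78)/440 = 309/110; q = (254·78 − 24·777)/440 = 291/110.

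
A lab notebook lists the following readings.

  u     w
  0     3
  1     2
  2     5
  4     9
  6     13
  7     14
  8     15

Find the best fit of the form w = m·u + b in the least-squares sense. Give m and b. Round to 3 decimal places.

m = 1.724, b = 1.818

Compute the Gram sums: Σu·u = 170, Σu = 28, Σ1 = 7.
Moment sums: Σu·w = 344, Σw = 61.
So MᵀM·[m, b]ᵀ = Mᵀw: [[170, 28]; [28, 7]]·[m, b]ᵀ = [344, 61]ᵀ.
Determinant 170·7 − 28² = 406.
m = (344·7 − 28·61)/406 = 50/29; b = (170·61 − 28·344)/406 = 369/203.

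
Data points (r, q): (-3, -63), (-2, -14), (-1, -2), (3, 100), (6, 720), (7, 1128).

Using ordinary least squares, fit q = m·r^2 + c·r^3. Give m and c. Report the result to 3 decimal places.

Compute the Gram sums: Σr^2·r^2 = 3876, Σr^2·r^3 = 24550, Σr^3·r^3 = 165828.
For Mᵀq: Σr^2·q = 81467, Σr^3·q = 546939.
So MᵀM·[m, c]ᵀ = Mᵀq: [[3876, 24550]; [24550, 165828]]·[m, c]ᵀ = [81467, 546939]ᵀ.
det = 3876·165828 − 24550² = 40046828.
m = (81467·165828 − 24550·546939)/40046828 = 41078613/20023414; c = (3876·546939 − 24550·81467)/40046828 = 59960357/20023414.

m = 2.052, c = 2.995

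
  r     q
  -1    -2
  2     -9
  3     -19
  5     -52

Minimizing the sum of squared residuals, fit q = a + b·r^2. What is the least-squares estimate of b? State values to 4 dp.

Compute the Gram sums: Σ1 = 4, Σr^2 = 39, Σr^2·r^2 = 723.
And Σq = -82, Σr^2·q = -1509.
Normal equations: [[4, 39]; [39, 723]]·[a, b]ᵀ = [-82, -1509]ᵀ.
Determinant 4·723 − 39² = 1371.
a = ((-82)·723 − 39·(-1509))/1371 = -145/457; b = (4·(-1509) − 39·(-82))/1371 = -946/457.

b = -2.0700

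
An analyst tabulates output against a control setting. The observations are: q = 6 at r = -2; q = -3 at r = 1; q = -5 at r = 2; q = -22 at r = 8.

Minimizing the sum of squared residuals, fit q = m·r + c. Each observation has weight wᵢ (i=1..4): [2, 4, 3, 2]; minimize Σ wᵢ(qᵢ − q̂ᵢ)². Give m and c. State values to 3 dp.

Setting ∂/∂m … = 0 gives: 152·m + 22·c = -418;  22·m + 11·c = -59.
(Σwᵢ·r·r = 152, Σwᵢ·r = 22, Σwᵢ·1 = 11, Σwᵢ·r·q = -418, Σwᵢ·q = -59.)
Δ = 152·11 − 22² = 1188.
m = ((-418)·11 − 22·(-59))/1188 = -25/9; c = (152·(-59) − 22·(-418))/1188 = 19/99.

m = -2.778, c = 0.192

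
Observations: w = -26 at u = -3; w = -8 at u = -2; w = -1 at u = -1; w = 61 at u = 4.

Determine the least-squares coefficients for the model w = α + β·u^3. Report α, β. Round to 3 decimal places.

From the data, Σ1 = 4, Σu^3 = 28, Σu^3·u^3 = 4890.
For Mᵀw: Σw = 26, Σu^3·w = 4671.
Normal equations: [[4, 28]; [28, 4890]]·[α, β]ᵀ = [26, 4671]ᵀ.
det = 4·4890 − 28² = 18776.
α = (26·4890 − 28·4671)/18776 = -456/2347; β = (4·4671 − 28·26)/18776 = 4489/4694.

α = -0.194, β = 0.956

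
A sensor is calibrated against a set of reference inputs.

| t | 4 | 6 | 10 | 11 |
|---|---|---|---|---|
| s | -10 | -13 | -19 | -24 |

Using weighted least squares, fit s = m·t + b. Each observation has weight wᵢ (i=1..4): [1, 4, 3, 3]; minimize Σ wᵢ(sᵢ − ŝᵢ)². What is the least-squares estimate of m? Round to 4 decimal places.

m = -1.9080

Forming MᵀWM = [[823, 91]; [91, 11]] and MᵀWs = [-1714, -191]ᵀ gives MᵀWM·[m, b]ᵀ = MᵀWs.
Determinant 823·11 − 91² = 772.
m = ((-1714)·11 − 91·(-191))/772 = -1473/772; b = (823·(-191) − 91·(-1714))/772 = -1219/772.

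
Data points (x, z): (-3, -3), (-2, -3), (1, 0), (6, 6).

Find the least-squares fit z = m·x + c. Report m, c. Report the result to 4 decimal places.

m = 1.0408, c = -0.5204

MᵀM·[m, c]ᵀ = Mᵀz reads: 50·m + 2·c = 51;  2·m + 4·c = 0.
(Σx·x = 50, Σx = 2, Σ1 = 4, Σx·z = 51, Σz = 0.)
Eliminating c: 4·(row 1) − 2·(row 2) gives 196·m = 4·51 − 2·0 = 204, so m = 51/49.
Then c = (0 − 2·(51/49))/4 = -51/98.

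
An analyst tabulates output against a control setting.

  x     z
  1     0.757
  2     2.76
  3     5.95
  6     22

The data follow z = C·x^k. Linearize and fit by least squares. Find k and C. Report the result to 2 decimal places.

With ln zᵢ as the transformed response and ln xᵢ as the regressor:
AᵀA = [[4.8978, 3.5835]; [3.5835, 4]], rhs = [8.2014, 5.6113]ᵀ  (here Σln x = 3.5835, Σ(ln x)² = 4.8978, Σln z = 5.6113, Σln x·ln z = 8.2014).
Slope k = (n·Σln x·ln z − Σln x·Σln z)/(n·Σ(ln x)² − (Σln x)²) = (4·8.2014 − 3.5835·5.6113)/6.7496 = 1.88120; ln C = (Σln z − k·Σln x)/n = -0.28251, so C = exp(-0.28251) = 0.75389.

k = 1.88, C = 0.75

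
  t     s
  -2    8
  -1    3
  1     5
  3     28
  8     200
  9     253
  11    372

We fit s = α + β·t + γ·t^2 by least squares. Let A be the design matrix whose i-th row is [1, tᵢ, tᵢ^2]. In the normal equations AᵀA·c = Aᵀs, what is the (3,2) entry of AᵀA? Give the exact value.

2591

Row 3 ↔ basis t^2, column 2 ↔ basis t, so (AᵀA)_{3,2} = Σᵢ (t^2)·(t) = (4)·(-2) + (1)·(-1) + (1)·(1) + (9)·(3) + (64)·(8) + (81)·(9) + (121)·(11) = 2591.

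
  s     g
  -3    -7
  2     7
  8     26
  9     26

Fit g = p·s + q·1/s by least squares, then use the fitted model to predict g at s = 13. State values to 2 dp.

ĝ = 39.34

The normal equations are: 158·p + 4·q = 477;  4·p + (2017/5184)·q = 431/36.
det = 158·(2017/5184) − 4² = 117871/2592.
p = (477·(2017/5184) − 4·(431/36))/(117871/2592) = 713853/235742; q = (158·(431/36) − 4·477)/(117871/2592) = -42480/117871.
At s = 13: ĝ = (713853/235742)·(13) + (-42480/117871)·(1/13) = 120556197/3064646.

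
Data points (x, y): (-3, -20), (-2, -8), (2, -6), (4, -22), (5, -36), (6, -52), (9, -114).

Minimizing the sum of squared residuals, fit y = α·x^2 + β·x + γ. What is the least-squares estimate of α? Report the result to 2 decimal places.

Compute the Gram sums: Σx^2·x^2 = 8851, Σx^2·x = 1107, Σx^2 = 175, Σx·x = 175, Σx = 21, Σ1 = 7.
For Mᵀy: Σx^2·y = -12594, Σx·y = -1542, Σy = -258.
Solving the 3×3 system (Gaussian elimination) gives α = -20096/13549, β = 11520/13549, γ = -12986/5579.

α = -1.48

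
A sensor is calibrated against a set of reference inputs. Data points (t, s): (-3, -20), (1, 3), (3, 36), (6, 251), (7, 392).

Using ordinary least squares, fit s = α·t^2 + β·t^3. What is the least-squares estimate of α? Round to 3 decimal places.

α = 0.864

The normal system XᵀX·[α, β]ᵀ = Xᵀs is [[3860, 24584]; [24584, 165764]]·[α, β]ᵀ = [28391, 190187]ᵀ.
Eliminating β: 165764·(row 1) − 24584·(row 2) gives 35475984·α = 165764·28391 − 24584·190187 = 30648516, so α = 2554043/2956332.
Then β = (190187 − 24584·(2554043/2956332))/165764 = 3013123/2956332.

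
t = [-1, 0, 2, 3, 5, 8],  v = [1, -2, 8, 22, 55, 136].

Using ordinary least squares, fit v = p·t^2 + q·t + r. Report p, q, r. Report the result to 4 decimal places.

MᵀM·[p, q, r]ᵀ = Mᵀv reads: 4819·p + 671·q + 103·r = 10310;  671·p + 103·q + 17·r = 1444;  103·p + 17·q + 6·r = 220.
Solving the 3×3 system (Gaussian elimination) gives p = 1345/672, q = 757/672, r = -99/112.

p = 2.0015, q = 1.1265, r = -0.8839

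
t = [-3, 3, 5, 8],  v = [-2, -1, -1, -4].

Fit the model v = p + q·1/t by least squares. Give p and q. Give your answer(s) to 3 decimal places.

From the data, Σ1 = 4, Σ1/t = 13/40, Σ1/t·1/t = 4001/14400.
And Σv = -8, Σ1/t·v = -11/30.
Normal equations: [[4, 13/40]; [13/40, 4001/14400]]·[p, q]ᵀ = [-8, -11/30]ᵀ.
Δ = 4·(4001/14400) − (13/40)² = 14483/14400.
p = ((-8)·(4001/14400) − (13/40)·(-11/30))/(14483/14400) = -30292/14483; q = (4·(-11/30) − (13/40)·(-8))/(14483/14400) = 16320/14483.

p = -2.092, q = 1.127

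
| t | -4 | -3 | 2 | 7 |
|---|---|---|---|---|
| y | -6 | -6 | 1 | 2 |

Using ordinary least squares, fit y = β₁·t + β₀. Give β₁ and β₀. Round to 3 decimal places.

Sums needed: Σt·t = 78, Σt = 2, Σ1 = 4.
And Σt·y = 58, Σy = -9.
Determinant 78·4 − 2² = 308.
β₁ = (58·4 − 2·(-9))/308 = 125/154; β₀ = (78·(-9) − 2·58)/308 = -409/154.

β₁ = 0.812, β₀ = -2.656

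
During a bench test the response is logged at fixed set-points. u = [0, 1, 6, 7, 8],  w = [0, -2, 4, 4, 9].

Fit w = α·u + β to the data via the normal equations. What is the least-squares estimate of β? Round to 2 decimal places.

β = -1.63

Compute the Gram sums: Σu·u = 150, Σu = 22, Σ1 = 5.
Moment sums: Σu·w = 122, Σw = 15.
So MᵀM·[α, β]ᵀ = Mᵀw: [[150, 22]; [22, 5]]·[α, β]ᵀ = [122, 15]ᵀ.
Eliminating β: 5·(row 1) − 22·(row 2) gives 266·α = 5·122 − 22·15 = 280, so α = 20/19.
Then β = (15 − 22·(20/19))/5 = -31/19.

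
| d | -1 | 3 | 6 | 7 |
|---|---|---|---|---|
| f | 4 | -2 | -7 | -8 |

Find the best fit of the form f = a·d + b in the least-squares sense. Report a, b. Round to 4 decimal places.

Entries of MᵀM: Σd·d = 95, Σd = 15, Σ1 = 4.
And Σd·f = -108, Σf = -13.
Normal equations: [[95, 15]; [15, 4]]·[a, b]ᵀ = [-108, -13]ᵀ.
det = 95·4 − 15² = 155.
a = ((-108)·4 − 15·(-13))/155 = -237/155; b = (95·(-13) − 15·(-108))/155 = 77/31.

a = -1.5290, b = 2.4839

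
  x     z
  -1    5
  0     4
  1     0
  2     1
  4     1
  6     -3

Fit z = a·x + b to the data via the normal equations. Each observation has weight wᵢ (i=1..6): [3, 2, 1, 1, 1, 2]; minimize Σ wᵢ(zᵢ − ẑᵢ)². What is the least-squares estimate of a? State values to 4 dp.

a = -1.0710

Compute the Gram sums: Σwᵢ·x·x = 96, Σwᵢ·x = 16, Σwᵢ·1 = 10.
Moment sums: Σwᵢ·x·z = -45, Σwᵢ·z = 19.
MᵀWM·[a, b]ᵀ = MᵀWz becomes [[96, 16]; [16, 10]]·[a, b]ᵀ = [-45, 19]ᵀ.
Δ = 96·10 − 16² = 704.
a = ((-45)·10 − 16·19)/704 = -377/352; b = (96·19 − 16·(-45))/704 = 159/44.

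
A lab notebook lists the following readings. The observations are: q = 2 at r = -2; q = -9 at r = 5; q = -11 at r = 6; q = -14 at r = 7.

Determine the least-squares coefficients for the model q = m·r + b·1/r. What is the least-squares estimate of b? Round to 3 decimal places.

Normal-equation sums: Σr·r = 114, Σr·1/r = 4, Σ1/r·1/r = 7457/22050.
Moment sums: Σr·q = -213, Σ1/r·q = -199/30.
Normal equations: [[114, 4]; [4, 7457/22050]]·[m, b]ᵀ = [-213, -199/30]ᵀ.
Δ = 114·(7457/22050) − 4² = 82883/3675.
m = ((-213)·(7457/22050) − 4·(-199/30))/(82883/3675) = -334427/165766; b = (114·(-199/30) − 4·(-213))/(82883/3675) = 352065/82883.

b = 4.248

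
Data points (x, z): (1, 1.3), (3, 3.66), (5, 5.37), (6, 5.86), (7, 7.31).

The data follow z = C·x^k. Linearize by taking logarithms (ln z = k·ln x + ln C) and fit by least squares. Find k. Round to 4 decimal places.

k = 0.8645

Taking logs, ln z = k·ln x + ln C, so regress ln z on ln x.
Σln x = 6.4457, Σ(ln x)² = 10.7942, Σln z = 6.9980, Σln x·ln z = 11.1696.
Equations: 10.7942·k + 6.4457·ln C = 11.1696;  6.4457·k + 5·ln C = 6.9980.
Δ = 10.7942·5 − (6.4457)² = 12.4237; k = (11.1696·5 − 6.4457·6.9980)/12.4237 = 0.86451, ln C = (10.7942·6.9980 − 6.4457·11.1696)/12.4237 = 0.28513.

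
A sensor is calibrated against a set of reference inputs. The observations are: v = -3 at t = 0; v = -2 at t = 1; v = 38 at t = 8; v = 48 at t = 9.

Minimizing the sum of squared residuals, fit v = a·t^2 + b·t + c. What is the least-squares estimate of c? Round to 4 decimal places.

c = -3.0808

Normal-equation sums: Σt^2·t^2 = 10658, Σt^2·t = 1242, Σt^2 = 146, Σt·t = 146, Σt = 18, Σ1 = 4.
And Σt^2·v = 6318, Σt·v = 734, Σv = 81.
Normal equations: [[10658, 1242, 146]; [1242, 146, 18]; [146, 18, 4]]·[a, b, c]ᵀ = [6318, 734, 81]ᵀ.
Solving the 3×3 system (Gaussian elimination) gives a = 9/16, b = 647/1040, c = -801/260.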